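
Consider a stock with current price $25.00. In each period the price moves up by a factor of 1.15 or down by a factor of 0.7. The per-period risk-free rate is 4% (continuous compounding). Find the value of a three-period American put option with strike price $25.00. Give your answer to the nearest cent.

Risk-neutral probability p = (e^0.04 − 0.7)/(1.15 − 0.7) = 0.3408/0.4500 = 0.7574
Terminal stock prices: S_uuu = 38.02, S_uud = 23.14, S_udd = 14.09, S_ddd = 8.575
Terminal payoffs (K − S): max(-13.02, 0) = 0, max(1.856, 0) = 1.856, max(10.91, 0) = 10.91, max(16.43, 0) = 16.43
Node uu (S = 33.06): continuation = e^(−0.04)·[0.7574·0.0000 + 0.2426·1.8563] = 0.4327; exercise value = 0.0000 ≤ continuation, so V_uu = 0.4327
Node ud (S = 20.12): continuation = e^(−0.04)·[0.7574·1.8563 + 0.2426·10.9125] = 3.8947; exercise value = 4.8750 > continuation, so V_ud = 4.8750 (exercise)
Node dd (S = 12.25): continuation = e^(−0.04)·[0.7574·10.9125 + 0.2426·16.4250] = 11.7697; exercise value = 12.7500 > continuation, so V_dd = 12.7500 (exercise)
Node u (S = 28.75): continuation = e^(−0.04)·[0.7574·0.4327 + 0.2426·4.8750] = 1.4514; exercise value = 0.0000 ≤ continuation, so V_u = 1.4514
Node d (S = 17.5): continuation = e^(−0.04)·[0.7574·4.8750 + 0.2426·12.7500] = 6.5197; exercise value = 7.5000 > continuation, so V_d = 7.5000 (exercise)
Node 0 (S = 25): continuation = e^(−0.04)·[0.7574·1.4514 + 0.2426·7.5000] = 2.8046; exercise value = 0.0000 ≤ continuation, so V_0 = 2.8046

$2.80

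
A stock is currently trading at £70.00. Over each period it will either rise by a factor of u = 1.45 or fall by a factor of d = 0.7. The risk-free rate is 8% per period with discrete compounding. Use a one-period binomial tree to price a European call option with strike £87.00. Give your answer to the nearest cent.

Risk-neutral probability p = (1 + 0.08 − 0.7)/(1.45 − 0.7) = 0.3800/0.7500 = 0.5067
Terminal stock prices: S_u = 101.5, S_d = 49
Terminal payoffs (S − K): max(14.5, 0) = 14.5, max(-38, 0) = 0
Node 0 (S = 70): V_0 = 1/1.08·[0.5067·14.5000 + 0.4933·0.0000] = 6.8025

£6.80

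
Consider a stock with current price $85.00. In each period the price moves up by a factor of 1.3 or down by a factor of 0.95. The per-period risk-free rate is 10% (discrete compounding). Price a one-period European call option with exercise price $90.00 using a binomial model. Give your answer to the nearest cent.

Risk-neutral probability p = (1 + 0.1 − 0.95)/(1.3 − 0.95) = 0.1500/0.3500 = 0.4286
Terminal stock prices: S_u = 110.5, S_d = 80.75
Terminal payoffs (S − K): max(20.5, 0) = 20.5, max(-9.25, 0) = 0
Node 0 (S = 85): V_0 = 1/1.1·[0.4286·20.5000 + 0.5714·0.0000] = 7.9870

$7.99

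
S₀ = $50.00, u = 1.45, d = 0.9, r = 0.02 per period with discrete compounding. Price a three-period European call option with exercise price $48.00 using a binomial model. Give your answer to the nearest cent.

Risk-neutral probability p = (1 + 0.02 − 0.9)/(1.45 − 0.9) = 0.1200/0.5500 = 0.2182
Terminal stock prices: S_uuu = 152.4, S_uud = 94.61, S_udd = 58.73, S_ddd = 36.45
Terminal payoffs (S − K): max(104.4, 0) = 104.4, max(46.61, 0) = 46.61, max(10.73, 0) = 10.73, max(-11.55, 0) = 0
Node uu (S = 105.1): V_uu = 1/1.02·[0.2182·104.4313 + 0.7818·46.6125] = 58.0662
Node ud (S = 65.25): V_ud = 1/1.02·[0.2182·46.6125 + 0.7818·10.7250] = 18.1912
Node dd (S = 40.5): V_dd = 1/1.02·[0.2182·10.7250 + 0.7818·0.0000] = 2.2941
Node u (S = 72.5): V_u = 1/1.02·[0.2182·58.0662 + 0.7818·18.1912] = 26.3639
Node d (S = 45): V_d = 1/1.02·[0.2182·18.1912 + 0.7818·2.2941] = 5.6496
Node 0 (S = 50): V_0 = 1/1.02·[0.2182·26.3639 + 0.7818·5.6496] = 9.9697

$9.97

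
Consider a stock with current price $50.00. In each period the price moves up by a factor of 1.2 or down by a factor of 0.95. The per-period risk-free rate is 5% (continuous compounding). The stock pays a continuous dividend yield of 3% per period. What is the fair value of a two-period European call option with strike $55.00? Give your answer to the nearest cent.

$1.94

Per-period risk-free factor R = e^0.05 = 1.0513; dividend-adjusted growth = e^(0.05−0.03) = 1.0202.
Risk-neutral probability p = (1.0202 − 0.95)/(1.2 − 0.95) = 0.0702/0.2500 = 0.2808
Terminal stock prices: S_uu = 72, S_ud = 57, S_dd = 45.12
Terminal payoffs (S − K): max(17, 0) = 17, max(2, 0) = 2, max(-9.875, 0) = 0
Node u (S = 60): V_u = e^(−0.05)·[0.2808·17.0000 + 0.7192·2.0000] = 5.9091
Node d (S = 47.5): V_d = e^(−0.05)·[0.2808·2.0000 + 0.7192·0.0000] = 0.5342
Node 0 (S = 50): V_0 = e^(−0.05)·[0.2808·5.9091 + 0.7192·0.5342] = 1.9439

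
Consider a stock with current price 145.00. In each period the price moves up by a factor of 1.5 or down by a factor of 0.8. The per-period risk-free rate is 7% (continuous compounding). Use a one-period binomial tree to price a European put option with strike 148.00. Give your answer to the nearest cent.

Risk-neutral probability p = (e^0.07 − 0.8)/(1.5 − 0.8) = 0.2725/0.7000 = 0.3893
Terminal stock prices: S_u = 217.5, S_d = 116
Terminal payoffs (K − S): max(-69.5, 0) = 0, max(32, 0) = 32
Node 0 (S = 145): V_0 = e^(−0.07)·[0.3893·0.0000 + 0.6107·32.0000] = 18.2213

18.22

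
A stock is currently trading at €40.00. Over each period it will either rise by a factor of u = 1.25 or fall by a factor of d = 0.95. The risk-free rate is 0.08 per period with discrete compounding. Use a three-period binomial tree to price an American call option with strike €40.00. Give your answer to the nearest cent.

€9.07

Risk-neutral probability p = (1 + 0.08 − 0.95)/(1.25 − 0.95) = 0.1300/0.3000 = 0.4333
Terminal stock prices: S_uuu = 78.12, S_uud = 59.38, S_udd = 45.12, S_ddd = 34.29
Terminal payoffs (S − K): max(38.12, 0) = 38.12, max(19.38, 0) = 19.38, max(5.125, 0) = 5.125, max(-5.705, 0) = 0
Node uu (S = 62.5): continuation = 1/1.08·[0.4333·38.1250 + 0.5667·19.3750] = 25.4630; exercise value = 22.5000 ≤ continuation, so V_uu = 25.4630
Node ud (S = 47.5): continuation = 1/1.08·[0.4333·19.3750 + 0.5667·5.1250] = 10.4630; exercise value = 7.5000 ≤ continuation, so V_ud = 10.4630
Node dd (S = 36.1): continuation = 1/1.08·[0.4333·5.1250 + 0.5667·0.0000] = 2.0563; exercise value = 0.0000 ≤ continuation, so V_dd = 2.0563
Node u (S = 50): continuation = 1/1.08·[0.4333·25.4630 + 0.5667·10.4630] = 15.7064; exercise value = 10.0000 ≤ continuation, so V_u = 15.7064
Node d (S = 38): continuation = 1/1.08·[0.4333·10.4630 + 0.5667·2.0563] = 5.2770; exercise value = 0.0000 ≤ continuation, so V_d = 5.2770
Node 0 (S = 40): continuation = 1/1.08·[0.4333·15.7064 + 0.5667·5.2770] = 9.0708; exercise value = 0.0000 ≤ continuation, so V_0 = 9.0708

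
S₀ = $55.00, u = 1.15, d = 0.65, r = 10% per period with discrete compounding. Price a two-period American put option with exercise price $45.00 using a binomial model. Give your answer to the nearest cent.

$1.13

Risk-neutral probability p = (1 + 0.1 − 0.65)/(1.15 − 0.65) = 0.4500/0.5000 = 0.9000
Terminal stock prices: S_uu = 72.74, S_ud = 41.11, S_dd = 23.24
Terminal payoffs (K − S): max(-27.74, 0) = 0, max(3.888, 0) = 3.888, max(21.76, 0) = 21.76
Node u (S = 63.25): continuation = 1/1.1·[0.9000·0.0000 + 0.1000·3.8875] = 0.3534; exercise value = 0.0000 ≤ continuation, so V_u = 0.3534
Node d (S = 35.75): continuation = 1/1.1·[0.9000·3.8875 + 0.1000·21.7625] = 5.1591; exercise value = 9.2500 > continuation, so V_d = 9.2500 (exercise)
Node 0 (S = 55): continuation = 1/1.1·[0.9000·0.3534 + 0.1000·9.2500] = 1.1301; exercise value = 0.0000 ≤ continuation, so V_0 = 1.1301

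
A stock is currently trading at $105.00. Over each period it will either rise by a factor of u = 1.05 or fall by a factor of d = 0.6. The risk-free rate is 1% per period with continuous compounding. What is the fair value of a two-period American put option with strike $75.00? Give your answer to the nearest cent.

Risk-neutral probability p = (e^0.01 − 0.6)/(1.05 − 0.6) = 0.4101/0.4500 = 0.9112
Terminal stock prices: S_uu = 115.8, S_ud = 66.15, S_dd = 37.8
Terminal payoffs (K − S): max(-40.76, 0) = 0, max(8.85, 0) = 8.85, max(37.2, 0) = 37.2
Node u (S = 110.2): continuation = e^(−0.01)·[0.9112·0.0000 + 0.0888·8.8500] = 0.7779; exercise value = 0.0000 ≤ continuation, so V_u = 0.7779
Node d (S = 63): continuation = e^(−0.01)·[0.9112·8.8500 + 0.0888·37.2000] = 11.2537; exercise value = 12.0000 > continuation, so V_d = 12.0000 (exercise)
Node 0 (S = 105): continuation = e^(−0.01)·[0.9112·0.7779 + 0.0888·12.0000] = 1.7565; exercise value = 0.0000 ≤ continuation, so V_0 = 1.7565

$1.76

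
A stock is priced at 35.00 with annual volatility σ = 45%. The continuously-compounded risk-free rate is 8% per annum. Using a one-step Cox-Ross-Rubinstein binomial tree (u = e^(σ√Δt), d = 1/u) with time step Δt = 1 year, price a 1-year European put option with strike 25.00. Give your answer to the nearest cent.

CRR parameters: u = e^(σ√Δt) = e^(0.45·√1) = 1.5683, d = 1/u = 0.6376
Per-period rate: rΔt = 0.08·1 = 0.08, so R = e^0.08 = 1.0833
Risk-neutral probability p = (e^0.08 − 0.6376)/(1.5683 − 0.6376) = 0.4457/0.9307 = 0.4789
Terminal stock prices: S_u = 54.89, S_d = 22.32
Terminal payoffs (K − S): max(-29.89, 0) = 0, max(2.683, 0) = 2.683
Node 0 (S = 35): V_0 = e^(−0.08)·[0.4789·0.0000 + 0.5211·2.6830] = 1.2907

1.29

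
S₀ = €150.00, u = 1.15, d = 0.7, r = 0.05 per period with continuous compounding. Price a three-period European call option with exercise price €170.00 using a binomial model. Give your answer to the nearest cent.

€23.80

Risk-neutral probability p = (e^0.05 − 0.7)/(1.15 − 0.7) = 0.3513/0.4500 = 0.7806
Terminal stock prices: S_uuu = 228.1, S_uud = 138.9, S_udd = 84.52, S_ddd = 51.45
Terminal payoffs (S − K): max(58.13, 0) = 58.13, max(-31.14, 0) = 0, max(-85.48, 0) = 0, max(-118.6, 0) = 0
Node uu (S = 198.4): V_uu = e^(−0.05)·[0.7806·58.1312 + 0.2194·0.0000] = 43.1643
Node ud (S = 120.7): V_ud = e^(−0.05)·[0.7806·0.0000 + 0.2194·0.0000] = 0.0000
Node dd (S = 73.5): V_dd = e^(−0.05)·[0.7806·0.0000 + 0.2194·0.0000] = 0.0000
Node u (S = 172.5): V_u = e^(−0.05)·[0.7806·43.1643 + 0.2194·0.0000] = 32.0509
Node d (S = 105): V_d = e^(−0.05)·[0.7806·0.0000 + 0.2194·0.0000] = 0.0000
Node 0 (S = 150): V_0 = e^(−0.05)·[0.7806·32.0509 + 0.2194·0.0000] = 23.7988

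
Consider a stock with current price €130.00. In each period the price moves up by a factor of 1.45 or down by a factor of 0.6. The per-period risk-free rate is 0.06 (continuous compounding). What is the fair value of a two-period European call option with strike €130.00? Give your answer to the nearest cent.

Risk-neutral probability p = (e^0.06 − 0.6)/(1.45 − 0.6) = 0.4618/0.8500 = 0.5433
Terminal stock prices: S_uu = 273.3, S_ud = 113.1, S_dd = 46.8
Terminal payoffs (S − K): max(143.3, 0) = 143.3, max(-16.9, 0) = 0, max(-83.2, 0) = 0
Node u (S = 188.5): V_u = e^(−0.06)·[0.5433·143.3250 + 0.4567·0.0000] = 73.3388
Node d (S = 78): V_d = e^(−0.06)·[0.5433·0.0000 + 0.4567·0.0000] = 0.0000
Node 0 (S = 130): V_0 = e^(−0.06)·[0.5433·73.3388 + 0.4567·0.0000] = 37.5271

€37.53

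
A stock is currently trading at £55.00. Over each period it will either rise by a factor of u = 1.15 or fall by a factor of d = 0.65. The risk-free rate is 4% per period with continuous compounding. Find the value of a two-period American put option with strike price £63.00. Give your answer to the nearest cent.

Risk-neutral probability p = (e^0.04 − 0.65)/(1.15 − 0.65) = 0.3908/0.5000 = 0.7816
Terminal stock prices: S_uu = 72.74, S_ud = 41.11, S_dd = 23.24
Terminal payoffs (K − S): max(-9.737, 0) = 0, max(21.89, 0) = 21.89, max(39.76, 0) = 39.76
Node u (S = 63.25): continuation = e^(−0.04)·[0.7816·0.0000 + 0.2184·21.8875] = 4.5923; exercise value = 0.0000 ≤ continuation, so V_u = 4.5923
Node d (S = 35.75): continuation = e^(−0.04)·[0.7816·21.8875 + 0.2184·39.7625] = 24.7797; exercise value = 27.2500 > continuation, so V_d = 27.2500 (exercise)
Node 0 (S = 55): continuation = e^(−0.04)·[0.7816·4.5923 + 0.2184·27.2500] = 9.1662; exercise value = 8.0000 ≤ continuation, so V_0 = 9.1662

£9.17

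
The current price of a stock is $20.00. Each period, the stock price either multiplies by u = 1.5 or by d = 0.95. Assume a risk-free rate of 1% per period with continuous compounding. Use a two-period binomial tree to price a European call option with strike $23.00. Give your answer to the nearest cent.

Risk-neutral probability p = (e^0.01 − 0.95)/(1.5 − 0.95) = 0.0601/0.5500 = 0.1092
Terminal stock prices: S_uu = 45, S_ud = 28.5, S_dd = 18.05
Terminal payoffs (S − K): max(22, 0) = 22, max(5.5, 0) = 5.5, max(-4.95, 0) = 0
Node u (S = 30): V_u = e^(−0.01)·[0.1092·22.0000 + 0.8908·5.5000] = 7.2289
Node d (S = 19): V_d = e^(−0.01)·[0.1092·5.5000 + 0.8908·0.0000] = 0.5945
Node 0 (S = 20): V_0 = e^(−0.01)·[0.1092·7.2289 + 0.8908·0.5945] = 1.3058

$1.31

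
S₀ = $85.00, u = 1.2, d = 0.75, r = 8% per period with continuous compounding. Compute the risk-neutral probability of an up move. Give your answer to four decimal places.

p = 0.7406

Risk-neutral probability p = (e^0.08 − 0.75)/(1.2 − 0.75) = 0.3333/0.4500 = 0.7406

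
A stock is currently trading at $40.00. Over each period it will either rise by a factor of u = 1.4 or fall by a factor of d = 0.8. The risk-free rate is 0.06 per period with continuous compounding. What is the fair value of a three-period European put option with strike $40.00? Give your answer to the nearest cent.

Risk-neutral probability p = (e^0.06 − 0.8)/(1.4 − 0.8) = 0.2618/0.6000 = 0.4364
Terminal stock prices: S_uuu = 109.8, S_uud = 62.72, S_udd = 35.84, S_ddd = 20.48
Terminal payoffs (K − S): max(-69.76, 0) = 0, max(-22.72, 0) = 0, max(4.16, 0) = 4.16, max(19.52, 0) = 19.52
Node uu (S = 78.4): V_uu = e^(−0.06)·[0.4364·0.0000 + 0.5636·0.0000] = 0.0000
Node ud (S = 44.8): V_ud = e^(−0.06)·[0.4364·0.0000 + 0.5636·4.1600] = 2.2081
Node dd (S = 25.6): V_dd = e^(−0.06)·[0.4364·4.1600 + 0.5636·19.5200] = 12.0706
Node u (S = 56): V_u = e^(−0.06)·[0.4364·0.0000 + 0.5636·2.2081] = 1.1720
Node d (S = 32): V_d = e^(−0.06)·[0.4364·2.2081 + 0.5636·12.0706] = 7.3143
Node 0 (S = 40): V_0 = e^(−0.06)·[0.4364·1.1720 + 0.5636·7.3143] = 4.3640

$4.36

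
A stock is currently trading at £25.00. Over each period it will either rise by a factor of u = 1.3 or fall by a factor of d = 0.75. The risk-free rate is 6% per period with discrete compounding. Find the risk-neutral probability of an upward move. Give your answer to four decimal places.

Risk-neutral probability p = (1 + 0.06 − 0.75)/(1.3 − 0.75) = 0.3100/0.5500 = 0.5636

p = 0.5636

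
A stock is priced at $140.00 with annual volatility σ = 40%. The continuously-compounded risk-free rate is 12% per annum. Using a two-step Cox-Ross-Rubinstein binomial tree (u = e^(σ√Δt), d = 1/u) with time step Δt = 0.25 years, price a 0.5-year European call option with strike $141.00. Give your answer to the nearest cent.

CRR parameters: u = e^(σ√Δt) = e^(0.4·√0.25) = 1.2214, d = 1/u = 0.8187
Per-period rate: rΔt = 0.12·0.25 = 0.03, so R = e^0.03 = 1.0305
Risk-neutral probability p = (e^0.03 − 0.8187)/(1.2214 − 0.8187) = 0.2117/0.4027 = 0.5258
Terminal stock prices: S_uu = 208.9, S_ud = 140, S_dd = 93.84
Terminal payoffs (S − K): max(67.86, 0) = 67.86, max(-1, 0) = 0, max(-47.16, 0) = 0
Node u (S = 171): V_u = e^(−0.03)·[0.5258·67.8555 + 0.4742·0.0000] = 34.6238
Node d (S = 114.6): V_d = e^(−0.03)·[0.5258·0.0000 + 0.4742·0.0000] = 0.0000
Node 0 (S = 140): V_0 = e^(−0.03)·[0.5258·34.6238 + 0.4742·0.0000] = 17.6670

$17.67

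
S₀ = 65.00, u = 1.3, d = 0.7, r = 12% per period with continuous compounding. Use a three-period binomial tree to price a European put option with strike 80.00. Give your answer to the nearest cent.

Risk-neutral probability p = (e^0.12 − 0.7)/(1.3 − 0.7) = 0.4275/0.6000 = 0.7125
Terminal stock prices: S_uuu = 142.8, S_uud = 76.89, S_udd = 41.4, S_ddd = 22.29
Terminal payoffs (K − S): max(-62.81, 0) = 0, max(3.105, 0) = 3.105, max(38.6, 0) = 38.6, max(57.71, 0) = 57.71
Node uu (S = 109.9): V_uu = e^(−0.12)·[0.7125·0.0000 + 0.2875·3.1050] = 0.7918
Node ud (S = 59.15): V_ud = e^(−0.12)·[0.7125·3.1050 + 0.2875·38.5950] = 11.8036
Node dd (S = 31.85): V_dd = e^(−0.12)·[0.7125·38.5950 + 0.2875·57.7050] = 39.1036
Node u (S = 84.5): V_u = e^(−0.12)·[0.7125·0.7918 + 0.2875·11.8036] = 3.5102
Node d (S = 45.5): V_d = e^(−0.12)·[0.7125·11.8036 + 0.2875·39.1036] = 17.4302
Node 0 (S = 65): V_0 = e^(−0.12)·[0.7125·3.5102 + 0.2875·17.4302] = 6.6628

6.66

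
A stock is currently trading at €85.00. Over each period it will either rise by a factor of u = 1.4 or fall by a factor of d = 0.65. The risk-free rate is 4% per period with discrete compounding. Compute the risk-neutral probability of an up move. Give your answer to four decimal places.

Risk-neutral probability p = (1 + 0.04 − 0.65)/(1.4 − 0.65) = 0.3900/0.7500 = 0.5200

p = 0.5200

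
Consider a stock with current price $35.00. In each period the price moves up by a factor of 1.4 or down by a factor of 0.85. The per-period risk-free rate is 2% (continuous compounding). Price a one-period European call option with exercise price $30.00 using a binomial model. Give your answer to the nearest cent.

Risk-neutral probability p = (e^0.02 − 0.85)/(1.4 − 0.85) = 0.1702/0.5500 = 0.3095
Terminal stock prices: S_u = 49, S_d = 29.75
Terminal payoffs (S − K): max(19, 0) = 19, max(-0.25, 0) = 0
Node 0 (S = 35): V_0 = e^(−0.02)·[0.3095·19.0000 + 0.6905·0.0000] = 5.7633

$5.76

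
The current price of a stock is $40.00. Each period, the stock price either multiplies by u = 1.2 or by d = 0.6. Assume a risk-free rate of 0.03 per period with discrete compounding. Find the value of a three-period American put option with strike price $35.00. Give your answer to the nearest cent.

$4.27

Risk-neutral probability p = (1 + 0.03 − 0.6)/(1.2 − 0.6) = 0.4300/0.6000 = 0.7167
Terminal stock prices: S_uuu = 69.12, S_uud = 34.56, S_udd = 17.28, S_ddd = 8.64
Terminal payoffs (K − S): max(-34.12, 0) = 0, max(0.44, 0) = 0.44, max(17.72, 0) = 17.72, max(26.36, 0) = 26.36
Node uu (S = 57.6): continuation = 1/1.03·[0.7167·0.0000 + 0.2833·0.4400] = 0.1210; exercise value = 0.0000 ≤ continuation, so V_uu = 0.1210
Node ud (S = 28.8): continuation = 1/1.03·[0.7167·0.4400 + 0.2833·17.7200] = 5.1806; exercise value = 6.2000 > continuation, so V_ud = 6.2000 (exercise)
Node dd (S = 14.4): continuation = 1/1.03·[0.7167·17.7200 + 0.2833·26.3600] = 19.5806; exercise value = 20.6000 > continuation, so V_dd = 20.6000 (exercise)
Node u (S = 48): continuation = 1/1.03·[0.7167·0.1210 + 0.2833·6.2000] = 1.7897; exercise value = 0.0000 ≤ continuation, so V_u = 1.7897
Node d (S = 24): continuation = 1/1.03·[0.7167·6.2000 + 0.2833·20.6000] = 9.9806; exercise value = 11.0000 > continuation, so V_d = 11.0000 (exercise)
Node 0 (S = 40): continuation = 1/1.03·[0.7167·1.7897 + 0.2833·11.0000] = 4.2712; exercise value = 0.0000 ≤ continuation, so V_0 = 4.2712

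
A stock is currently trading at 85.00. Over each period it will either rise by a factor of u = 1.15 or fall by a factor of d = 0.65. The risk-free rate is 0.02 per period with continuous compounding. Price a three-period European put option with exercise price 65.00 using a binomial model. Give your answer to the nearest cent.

4.03

Risk-neutral probability p = (e^0.02 − 0.65)/(1.15 − 0.65) = 0.3702/0.5000 = 0.7404
Terminal stock prices: S_uuu = 129.3, S_uud = 73.07, S_udd = 41.3, S_ddd = 23.34
Terminal payoffs (K − S): max(-64.27, 0) = 0, max(-8.068, 0) = 0, max(23.7, 0) = 23.7, max(41.66, 0) = 41.66
Node uu (S = 112.4): V_uu = e^(−0.02)·[0.7404·0.0000 + 0.2596·0.0000] = 0.0000
Node ud (S = 63.54): V_ud = e^(−0.02)·[0.7404·0.0000 + 0.2596·23.7006] = 6.0308
Node dd (S = 35.91): V_dd = e^(−0.02)·[0.7404·23.7006 + 0.2596·41.6569] = 27.8004
Node u (S = 97.75): V_u = e^(−0.02)·[0.7404·0.0000 + 0.2596·6.0308] = 1.5346
Node d (S = 55.25): V_d = e^(−0.02)·[0.7404·6.0308 + 0.2596·27.8004] = 11.4508
Node 0 (S = 85): V_0 = e^(−0.02)·[0.7404·1.5346 + 0.2596·11.4508] = 4.0274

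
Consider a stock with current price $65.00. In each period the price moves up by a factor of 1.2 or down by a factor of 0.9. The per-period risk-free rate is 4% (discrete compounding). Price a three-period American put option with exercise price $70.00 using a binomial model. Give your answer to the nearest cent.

$6.70

Risk-neutral probability p = (1 + 0.04 − 0.9)/(1.2 − 0.9) = 0.1400/0.3000 = 0.4667
Terminal stock prices: S_uuu = 112.3, S_uud = 84.24, S_udd = 63.18, S_ddd = 47.39
Terminal payoffs (K − S): max(-42.32, 0) = 0, max(-14.24, 0) = 0, max(6.82, 0) = 6.82, max(22.61, 0) = 22.61
Node uu (S = 93.6): continuation = 1/1.04·[0.4667·0.0000 + 0.5333·0.0000] = 0.0000; exercise value = 0.0000 ≤ continuation, so V_uu = 0.0000
Node ud (S = 70.2): continuation = 1/1.04·[0.4667·0.0000 + 0.5333·6.8200] = 3.4974; exercise value = 0.0000 ≤ continuation, so V_ud = 3.4974
Node dd (S = 52.65): continuation = 1/1.04·[0.4667·6.8200 + 0.5333·22.6150] = 14.6577; exercise value = 17.3500 > continuation, so V_dd = 17.3500 (exercise)
Node u (S = 78): continuation = 1/1.04·[0.4667·0.0000 + 0.5333·3.4974] = 1.7936; exercise value = 0.0000 ≤ continuation, so V_u = 1.7936
Node d (S = 58.5): continuation = 1/1.04·[0.4667·3.4974 + 0.5333·17.3500] = 10.4668; exercise value = 11.5000 > continuation, so V_d = 11.5000 (exercise)
Node 0 (S = 65): continuation = 1/1.04·[0.4667·1.7936 + 0.5333·11.5000] = 6.7022; exercise value = 5.0000 ≤ continuation, so V_0 = 6.7022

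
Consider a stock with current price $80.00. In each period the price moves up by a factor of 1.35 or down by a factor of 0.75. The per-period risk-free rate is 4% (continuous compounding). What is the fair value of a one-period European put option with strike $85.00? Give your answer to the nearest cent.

$12.38

Risk-neutral probability p = (e^0.04 − 0.75)/(1.35 − 0.75) = 0.2908/0.6000 = 0.4847
Terminal stock prices: S_u = 108, S_d = 60
Terminal payoffs (K − S): max(-23, 0) = 0, max(25, 0) = 25
Node 0 (S = 80): V_0 = e^(−0.04)·[0.4847·0.0000 + 0.5153·25.0000] = 12.3777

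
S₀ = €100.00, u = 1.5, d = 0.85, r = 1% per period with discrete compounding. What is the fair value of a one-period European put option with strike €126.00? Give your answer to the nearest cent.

Risk-neutral probability p = (1 + 0.01 − 0.85)/(1.5 − 0.85) = 0.1600/0.6500 = 0.2462
Terminal stock prices: S_u = 150, S_d = 85
Terminal payoffs (K − S): max(-24, 0) = 0, max(41, 0) = 41
Node 0 (S = 100): V_0 = 1/1.01·[0.2462·0.0000 + 0.7538·41.0000] = 30.6017

€30.60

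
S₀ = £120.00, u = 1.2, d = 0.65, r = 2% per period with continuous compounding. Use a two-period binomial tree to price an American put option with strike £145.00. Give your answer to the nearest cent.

£32.34

Risk-neutral probability p = (e^0.02 − 0.65)/(1.2 − 0.65) = 0.3702/0.5500 = 0.6731
Terminal stock prices: S_uu = 172.8, S_ud = 93.6, S_dd = 50.7
Terminal payoffs (K − S): max(-27.8, 0) = 0, max(51.4, 0) = 51.4, max(94.3, 0) = 94.3
Node u (S = 144): continuation = e^(−0.02)·[0.6731·0.0000 + 0.3269·51.4000] = 16.4703; exercise value = 1.0000 ≤ continuation, so V_u = 16.4703
Node d (S = 78): continuation = e^(−0.02)·[0.6731·51.4000 + 0.3269·94.3000] = 64.1288; exercise value = 67.0000 > continuation, so V_d = 67.0000 (exercise)
Node 0 (S = 120): continuation = e^(−0.02)·[0.6731·16.4703 + 0.3269·67.0000] = 32.3356; exercise value = 25.0000 ≤ continuation, so V_0 = 32.3356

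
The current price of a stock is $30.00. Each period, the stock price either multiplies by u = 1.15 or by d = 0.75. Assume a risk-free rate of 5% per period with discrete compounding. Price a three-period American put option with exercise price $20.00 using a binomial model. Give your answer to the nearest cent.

Risk-neutral probability p = (1 + 0.05 − 0.75)/(1.15 − 0.75) = 0.3000/0.4000 = 0.7500
Terminal stock prices: S_uuu = 45.63, S_uud = 29.76, S_udd = 19.41, S_ddd = 12.66
Terminal payoffs (K − S): max(-25.63, 0) = 0, max(-9.756, 0) = 0, max(0.5938, 0) = 0.5938, max(7.344, 0) = 7.344
Node uu (S = 39.67): continuation = 1/1.05·[0.7500·0.0000 + 0.2500·0.0000] = 0.0000; exercise value = 0.0000 ≤ continuation, so V_uu = 0.0000
Node ud (S = 25.88): continuation = 1/1.05·[0.7500·0.0000 + 0.2500·0.5938] = 0.1414; exercise value = 0.0000 ≤ continuation, so V_ud = 0.1414
Node dd (S = 16.88): continuation = 1/1.05·[0.7500·0.5938 + 0.2500·7.3438] = 2.1726; exercise value = 3.1250 > continuation, so V_dd = 3.1250 (exercise)
Node u (S = 34.5): continuation = 1/1.05·[0.7500·0.0000 + 0.2500·0.1414] = 0.0337; exercise value = 0.0000 ≤ continuation, so V_u = 0.0337
Node d (S = 22.5): continuation = 1/1.05·[0.7500·0.1414 + 0.2500·3.1250] = 0.8450; exercise value = 0.0000 ≤ continuation, so V_d = 0.8450
Node 0 (S = 30): continuation = 1/1.05·[0.7500·0.0337 + 0.2500·0.8450] = 0.2252; exercise value = 0.0000 ≤ continuation, so V_0 = 0.2252

$0.23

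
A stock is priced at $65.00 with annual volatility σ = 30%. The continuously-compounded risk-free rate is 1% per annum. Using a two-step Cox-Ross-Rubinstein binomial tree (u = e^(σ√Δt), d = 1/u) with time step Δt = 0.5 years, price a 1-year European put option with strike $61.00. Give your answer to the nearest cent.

CRR parameters: u = e^(σ√Δt) = e^(0.3·√0.5) = 1.2363, d = 1/u = 0.8089
Per-period rate: rΔt = 0.01·0.5 = 0.005, so R = e^0.005 = 1.0050
Risk-neutral probability p = (e^0.005 − 0.8089)/(1.2363 − 0.8089) = 0.1962/0.4275 = 0.4589
Terminal stock prices: S_uu = 99.35, S_ud = 65, S_dd = 42.53
Terminal payoffs (K − S): max(-38.35, 0) = 0, max(-4, 0) = 0, max(18.47, 0) = 18.47
Node u (S = 80.36): V_u = e^(−0.005)·[0.4589·0.0000 + 0.5411·0.0000] = 0.0000
Node d (S = 52.58): V_d = e^(−0.005)·[0.4589·0.0000 + 0.5411·18.4737] = 9.9464
Node 0 (S = 65): V_0 = e^(−0.005)·[0.4589·0.0000 + 0.5411·9.9464] = 5.3552

$5.36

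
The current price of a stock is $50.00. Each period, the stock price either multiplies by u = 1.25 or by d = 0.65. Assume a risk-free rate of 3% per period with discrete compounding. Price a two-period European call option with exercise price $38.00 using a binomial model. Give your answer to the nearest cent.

$16.32

Risk-neutral probability p = (1 + 0.03 − 0.65)/(1.25 − 0.65) = 0.3800/0.6000 = 0.6333
Terminal stock prices: S_uu = 78.12, S_ud = 40.62, S_dd = 21.13
Terminal payoffs (S − K): max(40.12, 0) = 40.12, max(2.625, 0) = 2.625, max(-16.87, 0) = 0
Node u (S = 62.5): V_u = 1/1.03·[0.6333·40.1250 + 0.3667·2.6250] = 25.6068
Node d (S = 32.5): V_d = 1/1.03·[0.6333·2.6250 + 0.3667·0.0000] = 1.6141
Node 0 (S = 50): V_0 = 1/1.03·[0.6333·25.6068 + 0.3667·1.6141] = 16.3199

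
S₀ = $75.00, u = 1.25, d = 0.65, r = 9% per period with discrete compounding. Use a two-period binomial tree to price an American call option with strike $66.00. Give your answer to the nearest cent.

$23.17

Risk-neutral probability p = (1 + 0.09 − 0.65)/(1.25 − 0.65) = 0.4400/0.6000 = 0.7333
Terminal stock prices: S_uu = 117.2, S_ud = 60.94, S_dd = 31.69
Terminal payoffs (S − K): max(51.19, 0) = 51.19, max(-5.062, 0) = 0, max(-34.31, 0) = 0
Node u (S = 93.75): continuation = 1/1.09·[0.7333·51.1875 + 0.2667·0.0000] = 34.4381; exercise value = 27.7500 ≤ continuation, so V_u = 34.4381
Node d (S = 48.75): continuation = 1/1.09·[0.7333·0.0000 + 0.2667·0.0000] = 0.0000; exercise value = 0.0000 ≤ continuation, so V_d = 0.0000
Node 0 (S = 75): continuation = 1/1.09·[0.7333·34.4381 + 0.2667·0.0000] = 23.1693; exercise value = 9.0000 ≤ continuation, so V_0 = 23.1693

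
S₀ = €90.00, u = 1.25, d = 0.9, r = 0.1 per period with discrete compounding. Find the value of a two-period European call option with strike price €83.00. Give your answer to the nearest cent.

€22.94

Risk-neutral probability p = (1 + 0.1 − 0.9)/(1.25 − 0.9) = 0.2000/0.3500 = 0.5714
Terminal stock prices: S_uu = 140.6, S_ud = 101.2, S_dd = 72.9
Terminal payoffs (S − K): max(57.62, 0) = 57.62, max(18.25, 0) = 18.25, max(-10.1, 0) = 0
Node u (S = 112.5): V_u = 1/1.1·[0.5714·57.6250 + 0.4286·18.2500] = 37.0455
Node d (S = 81): V_d = 1/1.1·[0.5714·18.2500 + 0.4286·0.0000] = 9.4805
Node 0 (S = 90): V_0 = 1/1.1·[0.5714·37.0455 + 0.4286·9.4805] = 22.9381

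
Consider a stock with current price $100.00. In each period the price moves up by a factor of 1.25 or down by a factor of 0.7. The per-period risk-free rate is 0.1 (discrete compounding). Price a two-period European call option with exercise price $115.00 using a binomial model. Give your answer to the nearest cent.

$18.03

Risk-neutral probability p = (1 + 0.1 − 0.7)/(1.25 − 0.7) = 0.4000/0.5500 = 0.7273
Terminal stock prices: S_uu = 156.2, S_ud = 87.5, S_dd = 49
Terminal payoffs (S − K): max(41.25, 0) = 41.25, max(-27.5, 0) = 0, max(-66, 0) = 0
Node u (S = 125): V_u = 1/1.1·[0.7273·41.2500 + 0.2727·0.0000] = 27.2727
Node d (S = 70): V_d = 1/1.1·[0.7273·0.0000 + 0.2727·0.0000] = 0.0000
Node 0 (S = 100): V_0 = 1/1.1·[0.7273·27.2727 + 0.2727·0.0000] = 18.0316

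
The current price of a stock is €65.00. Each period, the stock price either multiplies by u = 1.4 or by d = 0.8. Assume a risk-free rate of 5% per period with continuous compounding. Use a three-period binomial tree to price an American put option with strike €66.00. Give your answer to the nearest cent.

€9.35

Risk-neutral probability p = (e^0.05 − 0.8)/(1.4 − 0.8) = 0.2513/0.6000 = 0.4188
Terminal stock prices: S_uuu = 178.4, S_uud = 101.9, S_udd = 58.24, S_ddd = 33.28
Terminal payoffs (K − S): max(-112.4, 0) = 0, max(-35.92, 0) = 0, max(7.76, 0) = 7.76, max(32.72, 0) = 32.72
Node uu (S = 127.4): continuation = e^(−0.05)·[0.4188·0.0000 + 0.5812·0.0000] = 0.0000; exercise value = 0.0000 ≤ continuation, so V_uu = 0.0000
Node ud (S = 72.8): continuation = e^(−0.05)·[0.4188·0.0000 + 0.5812·7.7600] = 4.2903; exercise value = 0.0000 ≤ continuation, so V_ud = 4.2903
Node dd (S = 41.6): continuation = e^(−0.05)·[0.4188·7.7600 + 0.5812·32.7200] = 21.1811; exercise value = 24.4000 > continuation, so V_dd = 24.4000 (exercise)
Node u (S = 91): continuation = e^(−0.05)·[0.4188·0.0000 + 0.5812·4.2903] = 2.3720; exercise value = 0.0000 ≤ continuation, so V_u = 2.3720
Node d (S = 52): continuation = e^(−0.05)·[0.4188·4.2903 + 0.5812·24.4000] = 15.1991; exercise value = 14.0000 ≤ continuation, so V_d = 15.1991
Node 0 (S = 65): continuation = e^(−0.05)·[0.4188·2.3720 + 0.5812·15.1991] = 9.3480; exercise value = 1.0000 ≤ continuation, so V_0 = 9.3480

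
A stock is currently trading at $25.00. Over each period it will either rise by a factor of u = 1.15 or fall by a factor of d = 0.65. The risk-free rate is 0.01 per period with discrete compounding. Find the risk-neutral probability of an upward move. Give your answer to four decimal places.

Risk-neutral probability p = (1 + 0.01 − 0.65)/(1.15 − 0.65) = 0.3600/0.5000 = 0.7200

p = 0.7200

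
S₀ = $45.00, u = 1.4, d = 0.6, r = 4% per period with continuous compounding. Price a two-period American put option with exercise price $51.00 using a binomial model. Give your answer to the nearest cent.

$13.37

Risk-neutral probability p = (e^0.04 − 0.6)/(1.4 − 0.6) = 0.4408/0.8000 = 0.5510
Terminal stock prices: S_uu = 88.2, S_ud = 37.8, S_dd = 16.2
Terminal payoffs (K − S): max(-37.2, 0) = 0, max(13.2, 0) = 13.2, max(34.8, 0) = 34.8
Node u (S = 63): continuation = e^(−0.04)·[0.5510·0.0000 + 0.4490·13.2000] = 5.6942; exercise value = 0.0000 ≤ continuation, so V_u = 5.6942
Node d (S = 27): continuation = e^(−0.04)·[0.5510·13.2000 + 0.4490·34.8000] = 22.0003; exercise value = 24.0000 > continuation, so V_d = 24.0000 (exercise)
Node 0 (S = 45): continuation = e^(−0.04)·[0.5510·5.6942 + 0.4490·24.0000] = 13.3677; exercise value = 6.0000 ≤ continuation, so V_0 = 13.3677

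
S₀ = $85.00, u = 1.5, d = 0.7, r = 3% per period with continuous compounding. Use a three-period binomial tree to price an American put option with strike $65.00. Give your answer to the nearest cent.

Risk-neutral probability p = (e^0.03 − 0.7)/(1.5 − 0.7) = 0.3305/0.8000 = 0.4131
Terminal stock prices: S_uuu = 286.9, S_uud = 133.9, S_udd = 62.47, S_ddd = 29.15
Terminal payoffs (K − S): max(-221.9, 0) = 0, max(-68.88, 0) = 0, max(2.525, 0) = 2.525, max(35.85, 0) = 35.85
Node uu (S = 191.2): continuation = e^(−0.03)·[0.4131·0.0000 + 0.5869·0.0000] = 0.0000; exercise value = 0.0000 ≤ continuation, so V_uu = 0.0000
Node ud (S = 89.25): continuation = e^(−0.03)·[0.4131·0.0000 + 0.5869·2.5250] = 1.4382; exercise value = 0.0000 ≤ continuation, so V_ud = 1.4382
Node dd (S = 41.65): continuation = e^(−0.03)·[0.4131·2.5250 + 0.5869·35.8450] = 21.4290; exercise value = 23.3500 > continuation, so V_dd = 23.3500 (exercise)
Node u (S = 127.5): continuation = e^(−0.03)·[0.4131·0.0000 + 0.5869·1.4382] = 0.8192; exercise value = 0.0000 ≤ continuation, so V_u = 0.8192
Node d (S = 59.5): continuation = e^(−0.03)·[0.4131·1.4382 + 0.5869·23.3500] = 13.8763; exercise value = 5.5000 ≤ continuation, so V_d = 13.8763
Node 0 (S = 85): continuation = e^(−0.03)·[0.4131·0.8192 + 0.5869·13.8763] = 8.2321; exercise value = 0.0000 ≤ continuation, so V_0 = 8.2321

$8.23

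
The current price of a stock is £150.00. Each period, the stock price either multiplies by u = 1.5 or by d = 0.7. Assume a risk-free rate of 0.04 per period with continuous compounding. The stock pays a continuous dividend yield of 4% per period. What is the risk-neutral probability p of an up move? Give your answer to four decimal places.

Per-period risk-free factor R = e^0.04 = 1.0408; dividend-adjusted growth = e^(0.04−0.04) = 1.0000.
Risk-neutral probability p = (1.0000 − 0.7)/(1.5 − 0.7) = 0.3000/0.8000 = 0.3750

p = 0.3750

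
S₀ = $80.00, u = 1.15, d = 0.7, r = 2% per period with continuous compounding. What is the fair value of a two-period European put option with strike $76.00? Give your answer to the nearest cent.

Risk-neutral probability p = (e^0.02 − 0.7)/(1.15 − 0.7) = 0.3202/0.4500 = 0.7116
Terminal stock prices: S_uu = 105.8, S_ud = 64.4, S_dd = 39.2
Terminal payoffs (K − S): max(-29.8, 0) = 0, max(11.6, 0) = 11.6, max(36.8, 0) = 36.8
Node u (S = 92): V_u = e^(−0.02)·[0.7116·0.0000 + 0.2884·11.6000] = 3.2797
Node d (S = 56): V_d = e^(−0.02)·[0.7116·11.6000 + 0.2884·36.8000] = 18.4951
Node 0 (S = 80): V_0 = e^(−0.02)·[0.7116·3.2797 + 0.2884·18.4951] = 7.5166

$7.52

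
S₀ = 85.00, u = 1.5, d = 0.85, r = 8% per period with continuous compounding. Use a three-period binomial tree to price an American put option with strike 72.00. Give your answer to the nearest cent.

4.10

Risk-neutral probability p = (e^0.08 − 0.85)/(1.5 − 0.85) = 0.2333/0.6500 = 0.3589
Terminal stock prices: S_uuu = 286.9, S_uud = 162.6, S_udd = 92.12, S_ddd = 52.2
Terminal payoffs (K − S): max(-214.9, 0) = 0, max(-90.56, 0) = 0, max(-20.12, 0) = 0, max(19.8, 0) = 19.8
Node uu (S = 191.2): continuation = e^(−0.08)·[0.3589·0.0000 + 0.6411·0.0000] = 0.0000; exercise value = 0.0000 ≤ continuation, so V_uu = 0.0000
Node ud (S = 108.4): continuation = e^(−0.08)·[0.3589·0.0000 + 0.6411·0.0000] = 0.0000; exercise value = 0.0000 ≤ continuation, so V_ud = 0.0000
Node dd (S = 61.41): continuation = e^(−0.08)·[0.3589·0.0000 + 0.6411·19.7994] = 11.7174; exercise value = 10.5875 ≤ continuation, so V_dd = 11.7174
Node u (S = 127.5): continuation = e^(−0.08)·[0.3589·0.0000 + 0.6411·0.0000] = 0.0000; exercise value = 0.0000 ≤ continuation, so V_u = 0.0000
Node d (S = 72.25): continuation = e^(−0.08)·[0.3589·0.0000 + 0.6411·11.7174] = 6.9344; exercise value = 0.0000 ≤ continuation, so V_d = 6.9344
Node 0 (S = 85): continuation = e^(−0.08)·[0.3589·0.0000 + 0.6411·6.9344] = 4.1039; exercise value = 0.0000 ≤ continuation, so V_0 = 4.1039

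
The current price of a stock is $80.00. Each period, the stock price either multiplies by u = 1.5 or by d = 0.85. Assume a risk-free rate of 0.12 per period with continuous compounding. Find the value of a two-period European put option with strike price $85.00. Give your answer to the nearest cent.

Risk-neutral probability p = (e^0.12 − 0.85)/(1.5 − 0.85) = 0.2775/0.6500 = 0.4269
Terminal stock prices: S_uu = 180, S_ud = 102, S_dd = 57.8
Terminal payoffs (K − S): max(-95, 0) = 0, max(-17, 0) = 0, max(27.2, 0) = 27.2
Node u (S = 120): V_u = e^(−0.12)·[0.4269·0.0000 + 0.5731·0.0000] = 0.0000
Node d (S = 68): V_d = e^(−0.12)·[0.4269·0.0000 + 0.5731·27.2000] = 13.8252
Node 0 (S = 80): V_0 = e^(−0.12)·[0.4269·0.0000 + 0.5731·13.8252] = 7.0270

$7.03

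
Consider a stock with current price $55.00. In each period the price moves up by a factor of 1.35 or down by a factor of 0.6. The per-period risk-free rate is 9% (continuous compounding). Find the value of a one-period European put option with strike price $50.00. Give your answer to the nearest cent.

Risk-neutral probability p = (e^0.09 − 0.6)/(1.35 − 0.6) = 0.4942/0.7500 = 0.6589
Terminal stock prices: S_u = 74.25, S_d = 33
Terminal payoffs (K − S): max(-24.25, 0) = 0, max(17, 0) = 17
Node 0 (S = 55): V_0 = e^(−0.09)·[0.6589·0.0000 + 0.3411·17.0000] = 5.2996

$5.30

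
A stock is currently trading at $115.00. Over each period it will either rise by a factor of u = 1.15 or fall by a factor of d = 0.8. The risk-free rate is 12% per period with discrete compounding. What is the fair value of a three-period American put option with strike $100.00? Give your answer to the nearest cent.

Risk-neutral probability p = (1 + 0.12 − 0.8)/(1.15 − 0.8) = 0.3200/0.3500 = 0.9143
Terminal stock prices: S_uuu = 174.9, S_uud = 121.7, S_udd = 84.64, S_ddd = 58.88
Terminal payoffs (K − S): max(-74.9, 0) = 0, max(-21.67, 0) = 0, max(15.36, 0) = 15.36, max(41.12, 0) = 41.12
Node uu (S = 152.1): continuation = 1/1.12·[0.9143·0.0000 + 0.0857·0.0000] = 0.0000; exercise value = 0.0000 ≤ continuation, so V_uu = 0.0000
Node ud (S = 105.8): continuation = 1/1.12·[0.9143·0.0000 + 0.0857·15.3600] = 1.1755; exercise value = 0.0000 ≤ continuation, so V_ud = 1.1755
Node dd (S = 73.6): continuation = 1/1.12·[0.9143·15.3600 + 0.0857·41.1200] = 15.6857; exercise value = 26.4000 > continuation, so V_dd = 26.4000 (exercise)
Node u (S = 132.2): continuation = 1/1.12·[0.9143·0.0000 + 0.0857·1.1755] = 0.0900; exercise value = 0.0000 ≤ continuation, so V_u = 0.0900
Node d (S = 92): continuation = 1/1.12·[0.9143·1.1755 + 0.0857·26.4000] = 2.9800; exercise value = 8.0000 > continuation, so V_d = 8.0000 (exercise)
Node 0 (S = 115): continuation = 1/1.12·[0.9143·0.0900 + 0.0857·8.0000] = 0.6857; exercise value = 0.0000 ≤ continuation, so V_0 = 0.6857

$0.69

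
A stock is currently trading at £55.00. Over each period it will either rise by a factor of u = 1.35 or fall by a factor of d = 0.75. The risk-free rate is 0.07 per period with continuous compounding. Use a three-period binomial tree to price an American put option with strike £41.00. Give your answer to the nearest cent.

Risk-neutral probability p = (e^0.07 − 0.75)/(1.35 − 0.75) = 0.3225/0.6000 = 0.5375
Terminal stock prices: S_uuu = 135.3, S_uud = 75.18, S_udd = 41.77, S_ddd = 23.2
Terminal payoffs (K − S): max(-94.32, 0) = 0, max(-34.18, 0) = 0, max(-0.7656, 0) = 0, max(17.8, 0) = 17.8
Node uu (S = 100.2): continuation = e^(−0.07)·[0.5375·0.0000 + 0.4625·0.0000] = 0.0000; exercise value = 0.0000 ≤ continuation, so V_uu = 0.0000
Node ud (S = 55.69): continuation = e^(−0.07)·[0.5375·0.0000 + 0.4625·0.0000] = 0.0000; exercise value = 0.0000 ≤ continuation, so V_ud = 0.0000
Node dd (S = 30.94): continuation = e^(−0.07)·[0.5375·0.0000 + 0.4625·17.7969] = 7.6744; exercise value = 10.0625 > continuation, so V_dd = 10.0625 (exercise)
Node u (S = 74.25): continuation = e^(−0.07)·[0.5375·0.0000 + 0.4625·0.0000] = 0.0000; exercise value = 0.0000 ≤ continuation, so V_u = 0.0000
Node d (S = 41.25): continuation = e^(−0.07)·[0.5375·0.0000 + 0.4625·10.0625] = 4.3391; exercise value = 0.0000 ≤ continuation, so V_d = 4.3391
Node 0 (S = 55): continuation = e^(−0.07)·[0.5375·0.0000 + 0.4625·4.3391] = 1.8711; exercise value = 0.0000 ≤ continuation, so V_0 = 1.8711

£1.87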